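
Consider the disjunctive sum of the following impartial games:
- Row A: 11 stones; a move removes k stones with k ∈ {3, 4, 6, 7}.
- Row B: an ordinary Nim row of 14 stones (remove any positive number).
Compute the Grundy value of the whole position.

14

For row A, compute g(0), g(1), … with moves {3, 4, 6, 7}:
g(0) = mex{} = 0
g(1) = mex{} = 0
g(2) = mex{} = 0
g(3) = mex{0} = 1
g(4) = mex{0} = 1
g(5) = mex{0} = 1
g(6) = mex{0,1} = 2
g(7) = mex{0,1} = 2
g(8) = mex{0,1} = 2
g(9) = mex{0,1,2} = 3
g(10) = mex{1,2} = 0
g(11) = mex{1,2} = 0
So g(11) = 0.
Row B is a plain Nim row of size 14, so its Grundy value is 14.
By the Sprague-Grundy theorem, the Grundy value of a sum of independent games is the XOR of the component values.
Combined value = 0 XOR 14 = 14.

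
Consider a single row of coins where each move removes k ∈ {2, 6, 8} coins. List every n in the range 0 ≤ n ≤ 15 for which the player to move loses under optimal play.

Build the Grundy sequence with g(k) = mex{g(k−s) : s ∈ {2, 6, 8}, s ≤ k}:
k:     0  1  2  3  4  5  6  7  8  9 10 11 12 13 14 15
g(k):  0  0  1  1  0  0  1  1  2  2  3  3  2  2  0  0
The P-positions (g = 0) in 0..15 are 0, 1, 4, 5, 14, 15.

0, 1, 4, 5, 14, 15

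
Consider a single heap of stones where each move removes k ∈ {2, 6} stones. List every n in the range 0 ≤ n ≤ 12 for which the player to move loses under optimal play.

0, 1, 4, 5, 8, 9, 12

Build the Grundy sequence with g(k) = mex{g(k−s) : s ∈ {2, 6}, s ≤ k}:
g(0) = mex{} = 0
g(1) = mex{} = 0
g(2) = mex{0} = 1
g(3) = mex{0} = 1
g(4) = mex{1} = 0
g(5) = mex{1} = 0
g(6) = mex{0} = 1
g(7) = mex{0} = 1
g(8) = mex{1} = 0
g(9) = mex{1} = 0
g(10) = mex{0} = 1
g(11) = mex{0} = 1
g(12) = mex{1} = 0
The P-positions (g = 0) in 0..12 are 0, 1, 4, 5, 8, 9, 12.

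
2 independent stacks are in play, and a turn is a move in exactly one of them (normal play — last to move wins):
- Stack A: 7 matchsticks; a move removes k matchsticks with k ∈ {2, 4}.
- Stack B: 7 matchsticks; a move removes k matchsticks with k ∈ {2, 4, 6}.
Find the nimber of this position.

3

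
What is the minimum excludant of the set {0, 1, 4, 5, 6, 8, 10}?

The values 0, 1 are all present; 2 is the first non-negative integer missing from the set.

2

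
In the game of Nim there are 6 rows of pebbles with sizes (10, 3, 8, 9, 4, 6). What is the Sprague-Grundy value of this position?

10

Compute the nim-sum pairwise:
10 ^ 3 = 9
9 ^ 8 = 1
1 ^ 9 = 8
8 ^ 4 = 12
12 ^ 6 = 10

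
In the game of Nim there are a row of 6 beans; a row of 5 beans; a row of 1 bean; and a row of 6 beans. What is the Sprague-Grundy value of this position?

Nim-sum: 6 ⊕ 5 ⊕ 1 ⊕ 6 = 4.

4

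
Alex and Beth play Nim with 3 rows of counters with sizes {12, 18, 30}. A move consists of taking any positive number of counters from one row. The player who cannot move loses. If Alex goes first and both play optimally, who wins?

Beth wins

Write each in binary and XOR column by column:
  01100  (12)
  10010  (18)
  11110  (30)
  -----
  00000  (0)
The nim-sum is 0, so this is a P-position: the player to move is in a losing position under optimal play; Alex is about to move from it and so loses — Beth wins.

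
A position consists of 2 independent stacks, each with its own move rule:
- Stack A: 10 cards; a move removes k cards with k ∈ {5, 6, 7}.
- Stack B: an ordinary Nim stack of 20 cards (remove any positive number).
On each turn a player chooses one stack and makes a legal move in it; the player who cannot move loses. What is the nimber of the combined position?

22

For stack A, compute g(0), g(1), … with moves {5, 6, 7}:
k:     0  1  2  3  4  5  6  7  8  9 10
g(k):  0  0  0  0  0  1  1  1  1  1  2
So g(10) = 2.
Stack B is a plain Nim stack of size 20, so its Grundy value is 20.
By the Sprague-Grundy theorem, the Grundy value of a sum of independent games is the XOR of the component values.
Combined value = 2 ⊕ 20 = 22.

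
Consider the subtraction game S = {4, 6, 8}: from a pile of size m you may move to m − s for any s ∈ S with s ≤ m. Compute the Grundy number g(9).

2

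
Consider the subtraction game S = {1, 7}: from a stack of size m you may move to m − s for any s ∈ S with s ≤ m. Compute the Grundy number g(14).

0

Grundy values for subtraction set {1, 7}:
g(0) = mex{} = 0
g(1) = mex{0} = 1
g(2) = mex{1} = 0
g(3) = mex{0} = 1
g(4) = mex{1} = 0
g(5) = mex{0} = 1
g(6) = mex{1} = 0
g(7) = mex{0} = 1
g(8) = mex{1} = 0
g(9) = mex{0} = 1
g(10) = mex{1} = 0
g(11) = mex{0} = 1
g(12) = mex{1} = 0
g(13) = mex{0} = 1
g(14) = mex{1} = 0
So g(14) = 0.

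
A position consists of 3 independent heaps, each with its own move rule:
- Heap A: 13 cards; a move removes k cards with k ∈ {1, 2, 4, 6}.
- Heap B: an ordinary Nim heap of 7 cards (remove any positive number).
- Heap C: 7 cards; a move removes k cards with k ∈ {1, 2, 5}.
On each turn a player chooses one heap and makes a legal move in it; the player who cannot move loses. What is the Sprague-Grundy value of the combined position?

4

Build the Grundy sequence for heap A with g(k) = mex{g(k−s) : s ∈ {1, 2, 4, 6}, s ≤ k}:
g(0) = mex{} = 0
g(1) = mex{0} = 1
g(2) = mex{0,1} = 2
g(3) = mex{1,2} = 0
g(4) = mex{0,2} = 1
g(5) = mex{0,1} = 2
g(6) = mex{0,1,2} = 3
g(7) = mex{0,1,2,3} = 4
g(8) = mex{1,2,3,4} = 0
g(9) = mex{0,2,4} = 1
g(10) = mex{0,1,3} = 2
g(11) = mex{1,2,4} = 0
g(12) = mex{0,2,3} = 1
g(13) = mex{0,1,4} = 2
So g(13) = 2.
Heap B is a plain Nim heap of size 7, so its Grundy value is 7.
For heap C, compute g(0), g(1), … with moves {1, 2, 5}:
k:     0  1  2  3  4  5  6  7
g(k):  0  1  2  0  1  2  0  1
So g(7) = 1.
By the Sprague-Grundy theorem, the Grundy value of a sum of independent games is the XOR of the component values.
Combined value = 2 XOR 7 XOR 1 = 4.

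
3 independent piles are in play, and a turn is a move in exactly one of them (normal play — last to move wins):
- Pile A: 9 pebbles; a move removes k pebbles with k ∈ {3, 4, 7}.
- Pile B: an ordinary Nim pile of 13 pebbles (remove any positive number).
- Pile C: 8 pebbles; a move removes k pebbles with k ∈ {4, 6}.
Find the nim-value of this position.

12

For pile A, compute g(0), g(1), … with moves {3, 4, 7}:
g(0) = mex{} = 0
g(1) = mex{} = 0
g(2) = mex{} = 0
g(3) = mex{0} = 1
g(4) = mex{0} = 1
g(5) = mex{0} = 1
g(6) = mex{0,1} = 2
g(7) = mex{0,1} = 2
g(8) = mex{0,1} = 2
g(9) = mex{0,1,2} = 3
So g(9) = 3.
Pile B is a plain Nim pile of size 13, so its Grundy value is 13.
Build the Grundy sequence for pile C with g(k) = mex{g(k−s) : s ∈ {4, 6}, s ≤ k}:
g(0) = mex{} = 0
g(1) = mex{} = 0
g(2) = mex{} = 0
g(3) = mex{} = 0
g(4) = mex{0} = 1
g(5) = mex{0} = 1
g(6) = mex{0} = 1
g(7) = mex{0} = 1
g(8) = mex{0,1} = 2
So g(8) = 2.
By the Sprague-Grundy theorem, the Grundy value of a sum of independent games is the XOR of the component values.
Combined value = 3 XOR 13 XOR 2 = 12.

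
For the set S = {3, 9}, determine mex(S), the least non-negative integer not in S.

0

0 is not in the set, so the mex is 0.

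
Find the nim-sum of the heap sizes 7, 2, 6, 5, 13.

11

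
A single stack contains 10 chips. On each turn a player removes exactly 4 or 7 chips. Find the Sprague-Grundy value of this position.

Compute g(0), g(1), … for moves {4, 7}:
g(0) = mex{} = 0
g(1) = mex{} = 0
g(2) = mex{} = 0
g(3) = mex{} = 0
g(4) = mex{0} = 1
g(5) = mex{0} = 1
g(6) = mex{0} = 1
g(7) = mex{0} = 1
g(8) = mex{0,1} = 2
g(9) = mex{0,1} = 2
g(10) = mex{0,1} = 2
So g(10) = 2.

2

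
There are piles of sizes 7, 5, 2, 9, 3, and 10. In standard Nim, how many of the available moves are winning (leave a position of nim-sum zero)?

0

Compute the nim-sum pairwise:
7 ⊕ 5 = 2
2 ⊕ 2 = 0
0 ⊕ 9 = 9
9 ⊕ 3 = 10
10 ⊕ 10 = 0
The nim-sum is already 0, so every move leaves a nonzero nim-sum — there are no winning moves.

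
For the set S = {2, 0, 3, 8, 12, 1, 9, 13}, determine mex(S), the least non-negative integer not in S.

4

The values 0, 1, 2, 3 are all present; 4 is the first non-negative integer missing from the set.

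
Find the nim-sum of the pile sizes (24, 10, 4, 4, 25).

11

Bitwise XOR of the heap sizes:
  11000  (24)
  01010  (10)
  00100  (4)
  00100  (4)
  11001  (25)
  -----
  01011  (11)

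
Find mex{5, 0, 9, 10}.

1

0 is in the set but 1 is not, so the mex is 1.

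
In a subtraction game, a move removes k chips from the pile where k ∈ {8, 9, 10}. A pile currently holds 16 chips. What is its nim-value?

2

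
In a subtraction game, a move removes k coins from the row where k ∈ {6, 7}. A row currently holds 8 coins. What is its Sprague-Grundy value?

Build the Grundy sequence with g(k) = mex{g(k−s) : s ∈ {6, 7}, s ≤ k}:
k:     0  1  2  3  4  5  6  7  8
g(k):  0  0  0  0  0  0  1  1  1
So g(8) = 1.

1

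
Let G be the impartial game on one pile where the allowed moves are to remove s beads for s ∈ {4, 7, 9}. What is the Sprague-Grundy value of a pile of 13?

Compute g(0), g(1), … for moves {4, 7, 9}:
k:     0  1  2  3  4  5  6  7  8  9 10 11 12 13
g(k):  0  0  0  0  1  1  1  1  2  2  2  2  3  0
So g(13) = 0.

0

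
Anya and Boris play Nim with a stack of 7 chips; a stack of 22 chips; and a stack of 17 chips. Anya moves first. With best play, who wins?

Boris wins

Nim-sum: 7 XOR 22 XOR 17 = 0.
The nim-sum is 0, so this is a P-position: the player to move is in a losing position under optimal play; Anya is about to move from it and so loses — Boris wins.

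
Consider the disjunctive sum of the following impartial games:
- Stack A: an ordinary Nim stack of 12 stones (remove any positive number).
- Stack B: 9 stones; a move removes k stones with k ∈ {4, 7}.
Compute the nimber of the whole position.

14

Stack A is a plain Nim stack of size 12, so its Grundy value is 12.
For stack B, compute g(0), g(1), … with moves {4, 7}:
g(0) = mex{} = 0
g(1) = mex{} = 0
g(2) = mex{} = 0
g(3) = mex{} = 0
g(4) = mex{0} = 1
g(5) = mex{0} = 1
g(6) = mex{0} = 1
g(7) = mex{0} = 1
g(8) = mex{0,1} = 2
g(9) = mex{0,1} = 2
So g(9) = 2.
The value of a disjunctive sum is the nim-sum of the parts.
Combined value = 12 XOR 2 = 14.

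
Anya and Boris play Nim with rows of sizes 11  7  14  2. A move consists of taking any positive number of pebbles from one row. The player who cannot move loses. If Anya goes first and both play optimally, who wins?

Boris wins

In binary:
  1011  (11)
  0111  (7)
  1110  (14)
  0010  (2)
  ----
  0000  (0)
The nim-sum is 0, so this is a P-position: the player to move is in a losing position under optimal play; Anya is about to move from it and so loses — Boris wins.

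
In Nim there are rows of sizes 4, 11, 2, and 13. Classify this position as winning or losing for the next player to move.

Bitwise XOR of the heap sizes:
  0100  (4)
  1011  (11)
  0010  (2)
  1101  (13)
  ----
  0000  (0)
The nim-sum is 0, so this is a P-position: the player to move is in a losing position under optimal play.

Losing position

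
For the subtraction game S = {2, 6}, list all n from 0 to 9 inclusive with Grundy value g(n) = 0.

0, 1, 4, 5, 8, 9

Build the Grundy sequence with g(k) = mex{g(k−s) : s ∈ {2, 6}, s ≤ k}:
k:     0  1  2  3  4  5  6  7  8  9
g(k):  0  0  1  1  0  0  1  1  0  0
The P-positions (g = 0) in 0..9 are 0, 1, 4, 5, 8, 9.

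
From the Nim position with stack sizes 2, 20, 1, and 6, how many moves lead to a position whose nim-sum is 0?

1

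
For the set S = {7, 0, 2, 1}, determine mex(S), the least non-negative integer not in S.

3

The values 0, 1, 2 are all present; 3 is the first non-negative integer missing from the set.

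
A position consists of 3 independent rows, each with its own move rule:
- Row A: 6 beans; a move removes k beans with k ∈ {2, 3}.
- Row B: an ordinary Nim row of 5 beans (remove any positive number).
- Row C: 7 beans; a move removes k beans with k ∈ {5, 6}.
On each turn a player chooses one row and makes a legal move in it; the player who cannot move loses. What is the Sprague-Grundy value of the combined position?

4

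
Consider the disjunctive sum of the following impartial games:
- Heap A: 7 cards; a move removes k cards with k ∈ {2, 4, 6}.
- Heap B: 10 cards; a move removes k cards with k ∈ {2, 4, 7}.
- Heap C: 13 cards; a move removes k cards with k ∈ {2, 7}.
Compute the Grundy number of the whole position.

1

For heap A, compute g(0), g(1), … with moves {2, 4, 6}:
g(0) = mex{} = 0
g(1) = mex{} = 0
g(2) = mex{0} = 1
g(3) = mex{0} = 1
g(4) = mex{0,1} = 2
g(5) = mex{0,1} = 2
g(6) = mex{0,1,2} = 3
g(7) = mex{0,1,2} = 3
So g(7) = 3.
Build the Grundy sequence for heap B with g(k) = mex{g(k−s) : s ∈ {2, 4, 7}, s ≤ k}:
g(0) = mex{} = 0
g(1) = mex{} = 0
g(2) = mex{0} = 1
g(3) = mex{0} = 1
g(4) = mex{0,1} = 2
g(5) = mex{0,1} = 2
g(6) = mex{1,2} = 0
g(7) = mex{0,1,2} = 3
g(8) = mex{0,2} = 1
g(9) = mex{1,2,3} = 0
g(10) = mex{0,1} = 2
So g(10) = 2.
Grundy values for heap C (subtraction set {2, 7}):
g(0) = mex{} = 0
g(1) = mex{} = 0
g(2) = mex{0} = 1
g(3) = mex{0} = 1
g(4) = mex{1} = 0
g(5) = mex{1} = 0
g(6) = mex{0} = 1
g(7) = mex{0} = 1
g(8) = mex{0,1} = 2
g(9) = mex{1} = 0
g(10) = mex{1,2} = 0
g(11) = mex{0} = 1
g(12) = mex{0} = 1
g(13) = mex{1} = 0
So g(13) = 0.
The value of a disjunctive sum is the nim-sum of the parts.
Combined value = 3 ⊕ 2 ⊕ 0 = 1.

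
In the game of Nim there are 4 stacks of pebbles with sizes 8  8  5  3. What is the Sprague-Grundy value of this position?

6

Compute the nim-sum pairwise:
8 ⊕ 8 = 0
0 ⊕ 5 = 5
5 ⊕ 3 = 6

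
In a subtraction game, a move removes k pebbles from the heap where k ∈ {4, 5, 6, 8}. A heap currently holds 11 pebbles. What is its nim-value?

2

Build the Grundy sequence with g(k) = mex{g(k−s) : s ∈ {4, 5, 6, 8}, s ≤ k}:
k:     0  1  2  3  4  5  6  7  8  9 10 11
g(k):  0  0  0  0  1  1  1  1  2  2  2  2
So g(11) = 2.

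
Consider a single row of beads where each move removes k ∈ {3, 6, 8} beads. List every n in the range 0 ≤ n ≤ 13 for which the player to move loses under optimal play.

0, 1, 2, 11, 12, 13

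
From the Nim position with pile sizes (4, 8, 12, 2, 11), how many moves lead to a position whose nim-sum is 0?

Bitwise XOR of the heap sizes:
  0100  (4)
  1000  (8)
  1100  (12)
  0010  (2)
  1011  (11)
  ----
  1001  (9)
The overall nim-sum is X = 9. A pile of size p has a winning move iff p XOR X < p (reduce it to p XOR X).
  4: 4 XOR 9 = 13 ≥ 4 — no move.
  8: 8 XOR 9 = 1 < 8 — winning move (to 1).
  12: 12 XOR 9 = 5 < 12 — winning move (to 5).
  2: 2 XOR 9 = 11 ≥ 2 — no move.
  11: 11 XOR 9 = 2 < 11 — winning move (to 2).
That gives 3 winning moves.

3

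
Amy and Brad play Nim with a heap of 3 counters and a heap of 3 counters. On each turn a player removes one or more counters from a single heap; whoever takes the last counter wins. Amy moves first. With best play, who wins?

Brad wins

Bitwise XOR of the heap sizes:
  11  (3)
  11  (3)
  --
  00  (0)
The nim-sum is 0, so this is a P-position: the player to move is in a losing position under optimal play; Amy is about to move from it and so loses — Brad wins.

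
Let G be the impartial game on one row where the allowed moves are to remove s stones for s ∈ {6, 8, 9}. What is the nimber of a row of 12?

2

Compute g(0), g(1), … for moves {6, 8, 9}:
g(0) = mex{} = 0
g(1) = mex{} = 0
g(2) = mex{} = 0
g(3) = mex{} = 0
g(4) = mex{} = 0
g(5) = mex{} = 0
g(6) = mex{0} = 1
g(7) = mex{0} = 1
g(8) = mex{0} = 1
g(9) = mex{0} = 1
g(10) = mex{0} = 1
g(11) = mex{0} = 1
g(12) = mex{0,1} = 2
So g(12) = 2.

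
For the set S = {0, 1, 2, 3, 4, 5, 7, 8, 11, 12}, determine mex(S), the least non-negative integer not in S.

6

The values 0, 1, 2, 3, 4, 5 are all present; 6 is the first non-negative integer missing from the set.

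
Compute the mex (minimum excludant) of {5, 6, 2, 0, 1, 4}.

3

The values 0, 1, 2 are all present; 3 is the first non-negative integer missing from the set.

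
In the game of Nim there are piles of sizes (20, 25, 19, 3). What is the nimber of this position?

Nim-sum: 20 ^ 25 ^ 19 ^ 3 = 29.

29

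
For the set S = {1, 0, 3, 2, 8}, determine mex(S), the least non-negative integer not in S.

4

The values 0, 1, 2, 3 are all present; 4 is the first non-negative integer missing from the set.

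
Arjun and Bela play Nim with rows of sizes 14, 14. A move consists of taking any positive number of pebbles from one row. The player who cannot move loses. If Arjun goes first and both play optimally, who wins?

Bela wins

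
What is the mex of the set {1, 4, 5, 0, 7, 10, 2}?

The values 0, 1, 2 are all present; 3 is the first non-negative integer missing from the set.

3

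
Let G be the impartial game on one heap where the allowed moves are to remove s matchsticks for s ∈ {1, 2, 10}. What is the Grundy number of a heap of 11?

2

Build the Grundy sequence with g(k) = mex{g(k−s) : s ∈ {1, 2, 10}, s ≤ k}:
k:     0  1  2  3  4  5  6  7  8  9 10 11
g(k):  0  1  2  0  1  2  0  1  2  0  1  2
So g(11) = 2.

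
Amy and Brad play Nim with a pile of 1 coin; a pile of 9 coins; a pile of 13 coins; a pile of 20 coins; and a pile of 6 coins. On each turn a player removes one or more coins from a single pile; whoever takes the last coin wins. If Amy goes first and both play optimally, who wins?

Nim-sum: 1 ⊕ 9 ⊕ 13 ⊕ 20 ⊕ 6 = 23.
The nim-sum is 23 ≠ 0, so this is an N-position: the player to move can win; Amy has a winning move.

Amy wins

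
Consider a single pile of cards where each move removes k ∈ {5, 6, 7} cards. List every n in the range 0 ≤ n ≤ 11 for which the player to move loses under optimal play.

0, 1, 2, 3, 4

Compute g(0), g(1), … for moves {5, 6, 7}:
k:     0  1  2  3  4  5  6  7  8  9 10 11
g(k):  0  0  0  0  0  1  1  1  1  1  2  2
The P-positions (g = 0) in 0..11 are 0, 1, 2, 3, 4.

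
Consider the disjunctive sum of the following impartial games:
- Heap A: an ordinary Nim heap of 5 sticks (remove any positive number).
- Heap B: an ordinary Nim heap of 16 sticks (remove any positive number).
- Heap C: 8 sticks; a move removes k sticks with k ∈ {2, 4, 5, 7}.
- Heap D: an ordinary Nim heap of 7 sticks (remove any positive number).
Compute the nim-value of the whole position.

22

Heap A is a plain Nim heap of size 5, so its Grundy value is 5.
Heap B is a plain Nim heap of size 16, so its Grundy value is 16.
For heap C, compute g(0), g(1), … with moves {2, 4, 5, 7}:
g(0) = mex{} = 0
g(1) = mex{} = 0
g(2) = mex{0} = 1
g(3) = mex{0} = 1
g(4) = mex{0,1} = 2
g(5) = mex{0,1} = 2
g(6) = mex{0,1,2} = 3
g(7) = mex{0,1,2} = 3
g(8) = mex{0,1,2,3} = 4
So g(8) = 4.
Heap D is a plain Nim heap of size 7, so its Grundy value is 7.
By the Sprague-Grundy theorem, the Grundy value of a sum of independent games is the XOR of the component values.
Combined value = 5 XOR 16 XOR 4 XOR 7 = 22.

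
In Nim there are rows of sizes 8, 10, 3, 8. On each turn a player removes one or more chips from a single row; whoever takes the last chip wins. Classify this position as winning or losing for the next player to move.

Nim-sum: 8 XOR 10 XOR 3 XOR 8 = 9.
The nim-sum is 9 ≠ 0, so this is an N-position: the player to move can win.

Winning position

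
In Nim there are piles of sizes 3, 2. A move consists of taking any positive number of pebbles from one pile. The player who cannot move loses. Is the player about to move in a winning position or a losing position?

Winning position

Compute the nim-sum pairwise:
3 XOR 2 = 1
The nim-sum is 1 ≠ 0, so this is an N-position: the player to move can win.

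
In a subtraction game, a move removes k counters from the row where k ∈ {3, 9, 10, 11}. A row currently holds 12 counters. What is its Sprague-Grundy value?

Compute g(0), g(1), … for moves {3, 9, 10, 11}:
g(0) = mex{} = 0
g(1) = mex{} = 0
g(2) = mex{} = 0
g(3) = mex{0} = 1
g(4) = mex{0} = 1
g(5) = mex{0} = 1
g(6) = mex{1} = 0
g(7) = mex{1} = 0
g(8) = mex{1} = 0
g(9) = mex{0} = 1
g(10) = mex{0} = 1
g(11) = mex{0} = 1
g(12) = mex{0,1} = 2
So g(12) = 2.

2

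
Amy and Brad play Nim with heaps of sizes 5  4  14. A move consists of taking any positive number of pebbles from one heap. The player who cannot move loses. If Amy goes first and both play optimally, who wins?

Amy wins

Write each in binary and XOR column by column:
  0101  (5)
  0100  (4)
  1110  (14)
  ----
  1111  (15)
The nim-sum is 15 ≠ 0, so this is an N-position: the player to move can win; Amy has a winning move.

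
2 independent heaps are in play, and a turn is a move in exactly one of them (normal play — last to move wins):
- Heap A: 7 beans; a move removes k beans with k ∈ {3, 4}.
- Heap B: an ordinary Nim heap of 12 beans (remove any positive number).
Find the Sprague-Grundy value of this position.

12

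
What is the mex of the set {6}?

0 is not in the set, so the mex is 0.

0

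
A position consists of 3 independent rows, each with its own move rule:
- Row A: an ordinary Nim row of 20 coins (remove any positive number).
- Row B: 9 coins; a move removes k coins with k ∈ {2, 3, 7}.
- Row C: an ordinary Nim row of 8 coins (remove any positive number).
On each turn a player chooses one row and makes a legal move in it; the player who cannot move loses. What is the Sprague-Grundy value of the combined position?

30

Row A is a plain Nim row of size 20, so its Grundy value is 20.
For row B, compute g(0), g(1), … with moves {2, 3, 7}:
g(0) = mex{} = 0
g(1) = mex{} = 0
g(2) = mex{0} = 1
g(3) = mex{0} = 1
g(4) = mex{0,1} = 2
g(5) = mex{1} = 0
g(6) = mex{1,2} = 0
g(7) = mex{0,2} = 1
g(8) = mex{0} = 1
g(9) = mex{0,1} = 2
So g(9) = 2.
Row C is a plain Nim row of size 8, so its Grundy value is 8.
The value of a disjunctive sum is the nim-sum of the parts.
Combined value = 20 XOR 2 XOR 8 = 30.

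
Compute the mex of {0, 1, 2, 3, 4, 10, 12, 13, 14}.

5

The values 0, 1, 2, 3, 4 are all present; 5 is the first non-negative integer missing from the set.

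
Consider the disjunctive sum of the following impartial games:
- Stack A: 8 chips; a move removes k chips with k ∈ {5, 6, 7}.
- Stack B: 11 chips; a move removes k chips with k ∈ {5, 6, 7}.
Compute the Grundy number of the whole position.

3

Build the Grundy sequence for stack A with g(k) = mex{g(k−s) : s ∈ {5, 6, 7}, s ≤ k}:
k:     0  1  2  3  4  5  6  7  8
g(k):  0  0  0  0  0  1  1  1  1
So g(8) = 1.
For stack B, compute g(0), g(1), … with moves {5, 6, 7}:
k:     0  1  2  3  4  5  6  7  8  9 10 11
g(k):  0  0  0  0  0  1  1  1  1  1  2  2
So g(11) = 2.
By the Sprague-Grundy theorem, the Grundy value of a sum of independent games is the XOR of the component values.
Combined value = 1 XOR 2 = 3.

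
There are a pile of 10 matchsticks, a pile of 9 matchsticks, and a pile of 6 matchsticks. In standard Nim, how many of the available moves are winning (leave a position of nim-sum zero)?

1

Compute the nim-sum pairwise:
10 ⊕ 9 = 3
3 ⊕ 6 = 5
The overall nim-sum is X = 5. A pile of size p has a winning move iff p XOR X < p (reduce it to p XOR X).
  10: 10 XOR 5 = 15 ≥ 10 — no move.
  9: 9 XOR 5 = 12 ≥ 9 — no move.
  6: 6 XOR 5 = 3 < 6 — winning move (to 3).
That gives 1 winning move.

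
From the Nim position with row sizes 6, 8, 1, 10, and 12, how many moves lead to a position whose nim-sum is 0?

Write each in binary and XOR column by column:
  0110  (6)
  1000  (8)
  0001  (1)
  1010  (10)
  1100  (12)
  ----
  1001  (9)
The overall nim-sum is X = 9. A row of size p has a winning move iff p XOR X < p (reduce it to p XOR X).
  6: 6 XOR 9 = 15 ≥ 6 — no move.
  8: 8 XOR 9 = 1 < 8 — winning move (to 1).
  1: 1 XOR 9 = 8 ≥ 1 — no move.
  10: 10 XOR 9 = 3 < 10 — winning move (to 3).
  12: 12 XOR 9 = 5 < 12 — winning move (to 5).
That gives 3 winning moves.

3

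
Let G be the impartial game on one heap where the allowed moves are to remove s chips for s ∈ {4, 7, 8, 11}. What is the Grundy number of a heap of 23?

Compute g(0), g(1), … for moves {4, 7, 8, 11}:
k:     0  1  2  3  4  5  6  7  8  9 10 11 12 13 14 15 16 17 18 19 20 21 22 23
g(k):  0  0  0  0  1  1  1  1  2  2  2  2  3  3  3  0  0  0  0  1  1  1  1  2
So g(23) = 2.

2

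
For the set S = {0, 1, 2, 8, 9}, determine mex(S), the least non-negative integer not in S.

The values 0, 1, 2 are all present; 3 is the first non-negative integer missing from the set.

3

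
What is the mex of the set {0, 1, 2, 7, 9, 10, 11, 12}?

3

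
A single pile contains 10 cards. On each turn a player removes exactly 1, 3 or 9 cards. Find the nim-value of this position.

0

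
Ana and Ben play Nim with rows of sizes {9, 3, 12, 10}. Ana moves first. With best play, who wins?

Nim-sum: 9 ^ 3 ^ 12 ^ 10 = 12.
The nim-sum is 12 ≠ 0, so this is an N-position: the player to move can win; Ana has a winning move.

Ana wins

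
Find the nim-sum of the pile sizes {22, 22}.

0

Nim-sum: 22 ⊕ 22 = 0.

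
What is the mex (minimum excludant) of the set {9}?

0

0 is not in the set, so the mex is 0.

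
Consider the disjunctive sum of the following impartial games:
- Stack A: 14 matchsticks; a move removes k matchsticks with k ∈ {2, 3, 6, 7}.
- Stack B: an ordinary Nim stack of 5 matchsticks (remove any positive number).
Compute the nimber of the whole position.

5

Grundy values for stack A (subtraction set {2, 3, 6, 7}):
g(0) = mex{} = 0
g(1) = mex{} = 0
g(2) = mex{0} = 1
g(3) = mex{0} = 1
g(4) = mex{0,1} = 2
g(5) = mex{1} = 0
g(6) = mex{0,1,2} = 3
g(7) = mex{0,2} = 1
g(8) = mex{0,1,3} = 2
g(9) = mex{1,3} = 0
g(10) = mex{1,2} = 0
g(11) = mex{0,2} = 1
g(12) = mex{0,3} = 1
g(13) = mex{0,1,3} = 2
g(14) = mex{1,2} = 0
So g(14) = 0.
Stack B is a plain Nim stack of size 5, so its Grundy value is 5.
By the Sprague-Grundy theorem, the Grundy value of a sum of independent games is the XOR of the component values.
Combined value = 0 ⊕ 5 = 5.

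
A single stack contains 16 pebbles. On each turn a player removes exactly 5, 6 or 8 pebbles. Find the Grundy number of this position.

Compute g(0), g(1), … for moves {5, 6, 8}:
k:     0  1  2  3  4  5  6  7  8  9 10 11 12 13 14 15 16
g(k):  0  0  0  0  0  1  1  1  1  1  2  2  2  0  0  0  0
So g(16) = 0.

0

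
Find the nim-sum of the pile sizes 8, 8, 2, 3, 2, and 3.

Nim-sum: 8 XOR 8 XOR 2 XOR 3 XOR 2 XOR 3 = 0.

0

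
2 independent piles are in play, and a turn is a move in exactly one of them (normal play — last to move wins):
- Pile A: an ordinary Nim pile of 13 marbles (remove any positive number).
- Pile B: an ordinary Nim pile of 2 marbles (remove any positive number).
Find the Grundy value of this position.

15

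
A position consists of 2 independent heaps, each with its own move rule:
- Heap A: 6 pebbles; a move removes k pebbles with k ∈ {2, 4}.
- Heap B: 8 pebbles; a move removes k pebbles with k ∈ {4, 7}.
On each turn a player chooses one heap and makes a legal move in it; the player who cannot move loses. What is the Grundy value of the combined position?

2

For heap A, compute g(0), g(1), … with moves {2, 4}:
k:     0  1  2  3  4  5  6
g(k):  0  0  1  1  2  2  0
So g(6) = 0.
Build the Grundy sequence for heap B with g(k) = mex{g(k−s) : s ∈ {4, 7}, s ≤ k}:
g(0) = mex{} = 0
g(1) = mex{} = 0
g(2) = mex{} = 0
g(3) = mex{} = 0
g(4) = mex{0} = 1
g(5) = mex{0} = 1
g(6) = mex{0} = 1
g(7) = mex{0} = 1
g(8) = mex{0,1} = 2
So g(8) = 2.
The value of a disjunctive sum is the nim-sum of the parts.
Combined value = 0 XOR 2 = 2.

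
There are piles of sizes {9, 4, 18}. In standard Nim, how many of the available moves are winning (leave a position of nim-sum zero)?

Compute the nim-sum pairwise:
9 ⊕ 4 = 13
13 ⊕ 18 = 31
The overall nim-sum is X = 31. A pile of size p has a winning move iff p XOR X < p (reduce it to p XOR X).
  9: 9 XOR 31 = 22 ≥ 9 — no move.
  4: 4 XOR 31 = 27 ≥ 4 — no move.
  18: 18 XOR 31 = 13 < 18 — winning move (to 13).
That gives 1 winning move.

1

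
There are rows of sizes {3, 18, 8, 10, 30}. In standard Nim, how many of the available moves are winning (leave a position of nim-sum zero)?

In binary:
  00011  (3)
  10010  (18)
  01000  (8)
  01010  (10)
  11110  (30)
  -----
  01101  (13)
The overall nim-sum is X = 13. A row of size p has a winning move iff p XOR X < p (reduce it to p XOR X).
  3: 3 XOR 13 = 14 ≥ 3 — no move.
  18: 18 XOR 13 = 31 ≥ 18 — no move.
  8: 8 XOR 13 = 5 < 8 — winning move (to 5).
  10: 10 XOR 13 = 7 < 10 — winning move (to 7).
  30: 30 XOR 13 = 19 < 30 — winning move (to 19).
That gives 3 winning moves.

3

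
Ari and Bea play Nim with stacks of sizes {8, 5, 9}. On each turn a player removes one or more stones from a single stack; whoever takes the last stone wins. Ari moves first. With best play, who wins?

Ari wins

Nim-sum: 8 ⊕ 5 ⊕ 9 = 4.
The nim-sum is 4 ≠ 0, so this is an N-position: the player to move can win; Ari has a winning move.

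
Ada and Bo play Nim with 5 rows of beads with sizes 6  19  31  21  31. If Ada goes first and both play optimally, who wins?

Bo wins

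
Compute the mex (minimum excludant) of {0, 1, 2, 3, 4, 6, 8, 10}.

5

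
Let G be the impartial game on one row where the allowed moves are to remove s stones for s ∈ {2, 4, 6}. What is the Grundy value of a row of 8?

0

Compute g(0), g(1), … for moves {2, 4, 6}:
k:     0  1  2  3  4  5  6  7  8
g(k):  0  0  1  1  2  2  3  3  0
So g(8) = 0.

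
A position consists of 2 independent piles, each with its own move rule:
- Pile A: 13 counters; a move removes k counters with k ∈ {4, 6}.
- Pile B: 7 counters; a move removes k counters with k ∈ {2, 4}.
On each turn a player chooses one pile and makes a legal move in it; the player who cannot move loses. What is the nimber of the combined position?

For pile A, compute g(0), g(1), … with moves {4, 6}:
g(0) = mex{} = 0
g(1) = mex{} = 0
g(2) = mex{} = 0
g(3) = mex{} = 0
g(4) = mex{0} = 1
g(5) = mex{0} = 1
g(6) = mex{0} = 1
g(7) = mex{0} = 1
g(8) = mex{0,1} = 2
g(9) = mex{0,1} = 2
g(10) = mex{1} = 0
g(11) = mex{1} = 0
g(12) = mex{1,2} = 0
g(13) = mex{1,2} = 0
So g(13) = 0.
Grundy values for pile B (subtraction set {2, 4}):
g(0) = mex{} = 0
g(1) = mex{} = 0
g(2) = mex{0} = 1
g(3) = mex{0} = 1
g(4) = mex{0,1} = 2
g(5) = mex{0,1} = 2
g(6) = mex{1,2} = 0
g(7) = mex{1,2} = 0
So g(7) = 0.
The value of a disjunctive sum is the nim-sum of the parts.
Combined value = 0 XOR 0 = 0.

0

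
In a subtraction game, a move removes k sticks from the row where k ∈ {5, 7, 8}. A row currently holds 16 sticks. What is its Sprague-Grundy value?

0

Build the Grundy sequence with g(k) = mex{g(k−s) : s ∈ {5, 7, 8}, s ≤ k}:
k:     0  1  2  3  4  5  6  7  8  9 10 11 12 13 14 15 16
g(k):  0  0  0  0  0  1  1  1  1  1  2  2  2  0  0  0  0
So g(16) = 0.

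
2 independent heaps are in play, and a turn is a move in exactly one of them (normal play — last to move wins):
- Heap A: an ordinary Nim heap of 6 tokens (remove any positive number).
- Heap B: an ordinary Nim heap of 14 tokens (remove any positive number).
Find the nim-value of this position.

Heap A is a plain Nim heap of size 6, so its Grundy value is 6.
Heap B is a plain Nim heap of size 14, so its Grundy value is 14.
The value of a disjunctive sum is the nim-sum of the parts.
Combined value = 6 XOR 14 = 8.

8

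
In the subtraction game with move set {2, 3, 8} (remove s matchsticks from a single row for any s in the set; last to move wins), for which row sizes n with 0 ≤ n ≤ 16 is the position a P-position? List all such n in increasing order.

0, 1, 5, 6, 10, 11, 15, 16

Grundy values for subtraction set {2, 3, 8}:
k:     0  1  2  3  4  5  6  7  8  9 10 11 12 13 14 15 16
g(k):  0  0  1  1  2  0  0  1  1  2  0  0  1  1  2  0  0
The P-positions (g = 0) in 0..16 are 0, 1, 5, 6, 10, 11, 15, 16.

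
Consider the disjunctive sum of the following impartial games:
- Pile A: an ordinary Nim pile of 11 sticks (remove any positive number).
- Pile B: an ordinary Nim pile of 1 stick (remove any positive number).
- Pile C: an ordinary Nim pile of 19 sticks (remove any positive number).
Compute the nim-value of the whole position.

Pile A is a plain Nim pile of size 11, so its Grundy value is 11.
Pile B is a plain Nim pile of size 1, so its Grundy value is 1.
Pile C is a plain Nim pile of size 19, so its Grundy value is 19.
The value of a disjunctive sum is the nim-sum of the parts.
Combined value = 11 ⊕ 1 ⊕ 19 = 25.

25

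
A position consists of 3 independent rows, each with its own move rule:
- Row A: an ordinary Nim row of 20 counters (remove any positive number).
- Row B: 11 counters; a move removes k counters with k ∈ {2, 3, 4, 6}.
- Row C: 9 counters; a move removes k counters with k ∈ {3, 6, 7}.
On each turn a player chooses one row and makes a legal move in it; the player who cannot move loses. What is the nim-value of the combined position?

Row A is a plain Nim row of size 20, so its Grundy value is 20.
Build the Grundy sequence for row B with g(k) = mex{g(k−s) : s ∈ {2, 3, 4, 6}, s ≤ k}:
g(0) = mex{} = 0
g(1) = mex{} = 0
g(2) = mex{0} = 1
g(3) = mex{0} = 1
g(4) = mex{0,1} = 2
g(5) = mex{0,1} = 2
g(6) = mex{0,1,2} = 3
g(7) = mex{0,1,2} = 3
g(8) = mex{1,2,3} = 0
g(9) = mex{1,2,3} = 0
g(10) = mex{0,2,3} = 1
g(11) = mex{0,2,3} = 1
So g(11) = 1.
Build the Grundy sequence for row C with g(k) = mex{g(k−s) : s ∈ {3, 6, 7}, s ≤ k}:
g(0) = mex{} = 0
g(1) = mex{} = 0
g(2) = mex{} = 0
g(3) = mex{0} = 1
g(4) = mex{0} = 1
g(5) = mex{0} = 1
g(6) = mex{0,1} = 2
g(7) = mex{0,1} = 2
g(8) = mex{0,1} = 2
g(9) = mex{0,1,2} = 3
So g(9) = 3.
By the Sprague-Grundy theorem, the Grundy value of a sum of independent games is the XOR of the component values.
Combined value = 20 XOR 1 XOR 3 = 22.

22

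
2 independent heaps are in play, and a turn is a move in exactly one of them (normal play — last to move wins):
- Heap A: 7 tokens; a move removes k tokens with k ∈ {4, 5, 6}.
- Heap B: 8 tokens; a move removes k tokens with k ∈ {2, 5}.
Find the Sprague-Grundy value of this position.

1

Grundy values for heap A (subtraction set {4, 5, 6}):
k:     0  1  2  3  4  5  6  7
g(k):  0  0  0  0  1  1  1  1
So g(7) = 1.
For heap B, compute g(0), g(1), … with moves {2, 5}:
k:     0  1  2  3  4  5  6  7  8
g(k):  0  0  1  1  0  2  1  0  0
So g(8) = 0.
The value of a disjunctive sum is the nim-sum of the parts.
Combined value = 1 ⊕ 0 = 1.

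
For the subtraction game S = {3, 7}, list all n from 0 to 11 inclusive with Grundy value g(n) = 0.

0, 1, 2, 6, 10, 11

Build the Grundy sequence with g(k) = mex{g(k−s) : s ∈ {3, 7}, s ≤ k}:
k:     0  1  2  3  4  5  6  7  8  9 10 11
g(k):  0  0  0  1  1  1  0  2  2  1  0  0
The P-positions (g = 0) in 0..11 are 0, 1, 2, 6, 10, 11.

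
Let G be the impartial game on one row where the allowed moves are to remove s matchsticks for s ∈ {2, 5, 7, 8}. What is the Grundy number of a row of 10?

Grundy values for subtraction set {2, 5, 7, 8}:
k:     0  1  2  3  4  5  6  7  8  9 10
g(k):  0  0  1  1  0  2  1  3  2  2  0
So g(10) = 0.

0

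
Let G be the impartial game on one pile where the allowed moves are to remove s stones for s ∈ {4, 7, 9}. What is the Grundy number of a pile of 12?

3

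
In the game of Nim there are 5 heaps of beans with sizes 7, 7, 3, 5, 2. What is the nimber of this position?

Bitwise XOR of the heap sizes:
  111  (7)
  111  (7)
  011  (3)
  101  (5)
  010  (2)
  ---
  100  (4)

4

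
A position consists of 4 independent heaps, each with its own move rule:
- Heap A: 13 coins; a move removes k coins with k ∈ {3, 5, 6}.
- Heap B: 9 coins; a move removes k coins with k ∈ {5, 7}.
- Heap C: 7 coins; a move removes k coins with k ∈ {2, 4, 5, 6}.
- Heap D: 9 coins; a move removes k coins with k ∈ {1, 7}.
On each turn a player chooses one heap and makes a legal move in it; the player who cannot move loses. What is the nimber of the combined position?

2

Build the Grundy sequence for heap A with g(k) = mex{g(k−s) : s ∈ {3, 5, 6}, s ≤ k}:
k:     0  1  2  3  4  5  6  7  8  9 10 11 12 13
g(k):  0  0  0  1  1  1  2  2  2  0  0  0  1  1
So g(13) = 1.
Grundy values for heap B (subtraction set {5, 7}):
k:     0  1  2  3  4  5  6  7  8  9
g(k):  0  0  0  0  0  1  1  1  1  1
So g(9) = 1.
Grundy values for heap C (subtraction set {2, 4, 5, 6}):
g(0) = mex{} = 0
g(1) = mex{} = 0
g(2) = mex{0} = 1
g(3) = mex{0} = 1
g(4) = mex{0,1} = 2
g(5) = mex{0,1} = 2
g(6) = mex{0,1,2} = 3
g(7) = mex{0,1,2} = 3
So g(7) = 3.
Build the Grundy sequence for heap D with g(k) = mex{g(k−s) : s ∈ {1, 7}, s ≤ k}:
g(0) = mex{} = 0
g(1) = mex{0} = 1
g(2) = mex{1} = 0
g(3) = mex{0} = 1
g(4) = mex{1} = 0
g(5) = mex{0} = 1
g(6) = mex{1} = 0
g(7) = mex{0} = 1
g(8) = mex{1} = 0
g(9) = mex{0} = 1
So g(9) = 1.
The value of a disjunctive sum is the nim-sum of the parts.
Combined value = 1 ⊕ 1 ⊕ 3 ⊕ 1 = 2.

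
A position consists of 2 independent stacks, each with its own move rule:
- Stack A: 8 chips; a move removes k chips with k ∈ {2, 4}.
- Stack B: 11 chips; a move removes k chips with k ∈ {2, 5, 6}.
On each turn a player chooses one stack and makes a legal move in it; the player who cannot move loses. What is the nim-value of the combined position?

Grundy values for stack A (subtraction set {2, 4}):
g(0) = mex{} = 0
g(1) = mex{} = 0
g(2) = mex{0} = 1
g(3) = mex{0} = 1
g(4) = mex{0,1} = 2
g(5) = mex{0,1} = 2
g(6) = mex{1,2} = 0
g(7) = mex{1,2} = 0
g(8) = mex{0,2} = 1
So g(8) = 1.
For stack B, compute g(0), g(1), … with moves {2, 5, 6}:
g(0) = mex{} = 0
g(1) = mex{} = 0
g(2) = mex{0} = 1
g(3) = mex{0} = 1
g(4) = mex{1} = 0
g(5) = mex{0,1} = 2
g(6) = mex{0} = 1
g(7) = mex{0,1,2} = 3
g(8) = mex{1} = 0
g(9) = mex{0,1,3} = 2
g(10) = mex{0,2} = 1
g(11) = mex{1,2} = 0
So g(11) = 0.
The value of a disjunctive sum is the nim-sum of the parts.
Combined value = 1 ⊕ 0 = 1.

1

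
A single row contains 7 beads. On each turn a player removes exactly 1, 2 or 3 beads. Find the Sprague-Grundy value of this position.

3

Grundy values for subtraction set {1, 2, 3}:
k:     0  1  2  3  4  5  6  7
g(k):  0  1  2  3  0  1  2  3
So g(7) = 3.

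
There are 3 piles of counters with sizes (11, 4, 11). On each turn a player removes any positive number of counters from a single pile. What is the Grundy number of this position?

Nim-sum: 11 ^ 4 ^ 11 = 4.

4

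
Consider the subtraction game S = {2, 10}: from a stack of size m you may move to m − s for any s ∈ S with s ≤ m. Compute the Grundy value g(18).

1

Grundy values for subtraction set {2, 10}:
k:     0  1  2  3  4  5  6  7  8  9 10 11 12 13 14 15 16 17 18
g(k):  0  0  1  1  0  0  1  1  0  0  1  1  0  0  1  1  0  0  1
So g(18) = 1.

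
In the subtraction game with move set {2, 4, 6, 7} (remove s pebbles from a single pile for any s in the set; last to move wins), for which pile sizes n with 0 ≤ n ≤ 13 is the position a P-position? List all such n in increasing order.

0, 1, 9, 10

Grundy values for subtraction set {2, 4, 6, 7}:
k:     0  1  2  3  4  5  6  7  8  9 10 11 12 13
g(k):  0  0  1  1  2  2  3  3  4  0  0  1  1  2
The P-positions (g = 0) in 0..13 are 0, 1, 9, 10.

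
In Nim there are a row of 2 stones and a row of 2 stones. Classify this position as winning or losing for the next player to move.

Write each in binary and XOR column by column:
  10  (2)
  10  (2)
  --
  00  (0)
The nim-sum is 0, so this is a P-position: the player to move is in a losing position under optimal play.

Losing position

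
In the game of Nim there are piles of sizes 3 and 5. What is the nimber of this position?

Nim-sum: 3 ^ 5 = 6.

6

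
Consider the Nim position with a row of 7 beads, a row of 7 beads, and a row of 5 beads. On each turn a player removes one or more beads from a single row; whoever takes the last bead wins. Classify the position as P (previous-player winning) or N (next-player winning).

Write each in binary and XOR column by column:
  111  (7)
  111  (7)
  101  (5)
  ---
  101  (5)
The nim-sum is 5 ≠ 0, so this is an N-position: the player to move can win.

N-position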